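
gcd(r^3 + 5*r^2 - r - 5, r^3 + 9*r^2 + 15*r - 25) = r^2 + 4*r - 5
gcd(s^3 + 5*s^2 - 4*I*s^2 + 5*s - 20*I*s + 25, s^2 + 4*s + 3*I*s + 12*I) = 1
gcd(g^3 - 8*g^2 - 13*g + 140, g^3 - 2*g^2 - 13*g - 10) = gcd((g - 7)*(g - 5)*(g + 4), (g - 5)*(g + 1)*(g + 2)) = g - 5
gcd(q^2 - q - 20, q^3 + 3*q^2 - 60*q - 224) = q + 4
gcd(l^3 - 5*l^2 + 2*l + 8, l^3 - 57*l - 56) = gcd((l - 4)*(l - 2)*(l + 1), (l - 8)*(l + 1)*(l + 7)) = l + 1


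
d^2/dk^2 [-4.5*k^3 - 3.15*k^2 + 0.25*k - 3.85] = -27.0*k - 6.3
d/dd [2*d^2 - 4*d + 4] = 4*d - 4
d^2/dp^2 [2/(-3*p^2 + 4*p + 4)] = 4*(-9*p^2 + 12*p + 4*(3*p - 2)^2 + 12)/(-3*p^2 + 4*p + 4)^3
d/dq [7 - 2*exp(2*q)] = -4*exp(2*q)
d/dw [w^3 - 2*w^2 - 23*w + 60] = 3*w^2 - 4*w - 23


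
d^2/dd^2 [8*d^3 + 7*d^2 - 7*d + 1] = 48*d + 14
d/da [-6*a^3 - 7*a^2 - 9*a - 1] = -18*a^2 - 14*a - 9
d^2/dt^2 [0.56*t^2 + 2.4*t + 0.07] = 1.12000000000000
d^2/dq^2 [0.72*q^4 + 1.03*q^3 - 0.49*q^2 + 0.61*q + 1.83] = 8.64*q^2 + 6.18*q - 0.98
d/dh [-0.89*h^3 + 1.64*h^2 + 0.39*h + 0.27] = -2.67*h^2 + 3.28*h + 0.39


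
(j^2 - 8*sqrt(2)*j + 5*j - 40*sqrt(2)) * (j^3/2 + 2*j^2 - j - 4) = j^5/2 - 4*sqrt(2)*j^4 + 9*j^4/2 - 36*sqrt(2)*j^3 + 9*j^3 - 72*sqrt(2)*j^2 - 9*j^2 - 20*j + 72*sqrt(2)*j + 160*sqrt(2)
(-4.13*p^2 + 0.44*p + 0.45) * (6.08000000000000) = -25.1104*p^2 + 2.6752*p + 2.736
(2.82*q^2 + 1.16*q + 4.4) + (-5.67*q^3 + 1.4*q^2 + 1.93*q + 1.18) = -5.67*q^3 + 4.22*q^2 + 3.09*q + 5.58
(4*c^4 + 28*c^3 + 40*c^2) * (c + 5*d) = 4*c^5 + 20*c^4*d + 28*c^4 + 140*c^3*d + 40*c^3 + 200*c^2*d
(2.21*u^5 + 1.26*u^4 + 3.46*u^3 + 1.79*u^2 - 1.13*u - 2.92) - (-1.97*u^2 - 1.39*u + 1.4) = 2.21*u^5 + 1.26*u^4 + 3.46*u^3 + 3.76*u^2 + 0.26*u - 4.32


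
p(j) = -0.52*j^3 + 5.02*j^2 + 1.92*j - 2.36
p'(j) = -1.56*j^2 + 10.04*j + 1.92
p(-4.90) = 169.94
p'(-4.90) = -84.73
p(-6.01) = 280.31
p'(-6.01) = -114.77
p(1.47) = 9.66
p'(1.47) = 13.31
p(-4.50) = 138.04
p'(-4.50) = -74.85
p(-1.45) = 7.00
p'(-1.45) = -15.92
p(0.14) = -1.99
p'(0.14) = 3.30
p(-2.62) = 36.42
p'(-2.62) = -35.09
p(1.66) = 12.28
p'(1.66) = 14.29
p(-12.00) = 1596.04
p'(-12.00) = -343.20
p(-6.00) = 279.16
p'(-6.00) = -114.48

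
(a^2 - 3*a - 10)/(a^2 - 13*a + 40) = (a + 2)/(a - 8)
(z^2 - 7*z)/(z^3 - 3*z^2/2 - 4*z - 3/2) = 2*z*(7 - z)/(-2*z^3 + 3*z^2 + 8*z + 3)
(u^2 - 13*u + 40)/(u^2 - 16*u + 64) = (u - 5)/(u - 8)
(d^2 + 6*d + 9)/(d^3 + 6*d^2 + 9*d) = 1/d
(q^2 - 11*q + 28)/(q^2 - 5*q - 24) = (-q^2 + 11*q - 28)/(-q^2 + 5*q + 24)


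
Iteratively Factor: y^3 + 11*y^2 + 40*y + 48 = (y + 4)*(y^2 + 7*y + 12) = (y + 4)^2*(y + 3)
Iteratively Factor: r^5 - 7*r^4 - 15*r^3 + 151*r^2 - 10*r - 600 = (r - 5)*(r^4 - 2*r^3 - 25*r^2 + 26*r + 120) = (r - 5)*(r + 4)*(r^3 - 6*r^2 - r + 30) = (r - 5)*(r - 3)*(r + 4)*(r^2 - 3*r - 10) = (r - 5)*(r - 3)*(r + 2)*(r + 4)*(r - 5)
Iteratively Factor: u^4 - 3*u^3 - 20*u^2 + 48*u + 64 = (u + 1)*(u^3 - 4*u^2 - 16*u + 64) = (u - 4)*(u + 1)*(u^2 - 16) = (u - 4)*(u + 1)*(u + 4)*(u - 4)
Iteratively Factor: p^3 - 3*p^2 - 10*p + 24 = (p - 4)*(p^2 + p - 6) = (p - 4)*(p - 2)*(p + 3)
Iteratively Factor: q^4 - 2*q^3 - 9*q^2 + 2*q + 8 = (q + 2)*(q^3 - 4*q^2 - q + 4) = (q - 4)*(q + 2)*(q^2 - 1) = (q - 4)*(q - 1)*(q + 2)*(q + 1)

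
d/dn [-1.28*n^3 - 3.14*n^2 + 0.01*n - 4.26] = -3.84*n^2 - 6.28*n + 0.01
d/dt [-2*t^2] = -4*t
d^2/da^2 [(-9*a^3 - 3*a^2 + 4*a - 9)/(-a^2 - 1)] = 2*(-13*a^3 + 18*a^2 + 39*a - 6)/(a^6 + 3*a^4 + 3*a^2 + 1)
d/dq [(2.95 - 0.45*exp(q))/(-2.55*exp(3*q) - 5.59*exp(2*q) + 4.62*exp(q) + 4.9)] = (-2.295*exp(3*q) + 20.052*exp(2*q) + 32.981*exp(q) - 15.834)*exp(q)/(6.5025*exp(6*q) + 28.509*exp(5*q) + 7.6861*exp(4*q) - 76.6416*exp(3*q) - 33.4376*exp(2*q) + 45.276*exp(q) + 24.01)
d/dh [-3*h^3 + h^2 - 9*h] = -9*h^2 + 2*h - 9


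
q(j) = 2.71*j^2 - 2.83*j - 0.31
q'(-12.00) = -67.87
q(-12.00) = 423.89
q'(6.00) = 29.69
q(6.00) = 80.27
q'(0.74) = 1.18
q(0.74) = -0.92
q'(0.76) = 1.29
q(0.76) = -0.90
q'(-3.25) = -20.44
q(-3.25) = 37.51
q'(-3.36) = -21.04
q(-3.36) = 39.79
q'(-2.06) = -14.00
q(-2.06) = 17.02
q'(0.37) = -0.82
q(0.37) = -0.99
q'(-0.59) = -6.03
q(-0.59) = 2.30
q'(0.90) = 2.05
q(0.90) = -0.66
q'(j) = 5.42*j - 2.83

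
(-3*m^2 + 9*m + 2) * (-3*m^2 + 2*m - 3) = 9*m^4 - 33*m^3 + 21*m^2 - 23*m - 6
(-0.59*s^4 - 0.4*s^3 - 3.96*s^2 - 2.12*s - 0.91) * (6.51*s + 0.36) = -3.8409*s^5 - 2.8164*s^4 - 25.9236*s^3 - 15.2268*s^2 - 6.6873*s - 0.3276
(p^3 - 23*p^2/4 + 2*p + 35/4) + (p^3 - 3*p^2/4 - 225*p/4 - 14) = 2*p^3 - 13*p^2/2 - 217*p/4 - 21/4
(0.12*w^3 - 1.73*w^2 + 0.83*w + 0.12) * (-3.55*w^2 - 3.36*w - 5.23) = -0.426*w^5 + 5.7383*w^4 + 2.2387*w^3 + 5.8331*w^2 - 4.7441*w - 0.6276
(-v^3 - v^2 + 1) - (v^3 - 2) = -2*v^3 - v^2 + 3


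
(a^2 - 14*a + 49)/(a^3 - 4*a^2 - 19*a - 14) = (a - 7)/(a^2 + 3*a + 2)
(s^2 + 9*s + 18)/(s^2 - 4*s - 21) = (s + 6)/(s - 7)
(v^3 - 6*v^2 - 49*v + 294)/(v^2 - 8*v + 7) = (v^2 + v - 42)/(v - 1)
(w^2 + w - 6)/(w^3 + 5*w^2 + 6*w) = (w - 2)/(w*(w + 2))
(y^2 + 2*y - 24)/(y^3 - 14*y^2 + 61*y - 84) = (y + 6)/(y^2 - 10*y + 21)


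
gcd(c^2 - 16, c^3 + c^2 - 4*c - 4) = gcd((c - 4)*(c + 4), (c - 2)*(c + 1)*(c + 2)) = 1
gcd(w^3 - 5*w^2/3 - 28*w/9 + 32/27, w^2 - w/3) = w - 1/3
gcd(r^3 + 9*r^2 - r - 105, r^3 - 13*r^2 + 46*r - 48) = r - 3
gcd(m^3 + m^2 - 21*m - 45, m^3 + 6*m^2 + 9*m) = m^2 + 6*m + 9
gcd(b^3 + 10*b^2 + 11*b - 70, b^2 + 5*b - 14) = b^2 + 5*b - 14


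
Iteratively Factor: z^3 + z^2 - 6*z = (z + 3)*(z^2 - 2*z) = z*(z + 3)*(z - 2)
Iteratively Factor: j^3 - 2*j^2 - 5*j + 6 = (j + 2)*(j^2 - 4*j + 3) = (j - 1)*(j + 2)*(j - 3)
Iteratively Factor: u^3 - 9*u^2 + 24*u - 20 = (u - 5)*(u^2 - 4*u + 4) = (u - 5)*(u - 2)*(u - 2)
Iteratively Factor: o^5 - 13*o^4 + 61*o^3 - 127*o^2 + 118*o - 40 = (o - 5)*(o^4 - 8*o^3 + 21*o^2 - 22*o + 8) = (o - 5)*(o - 4)*(o^3 - 4*o^2 + 5*o - 2) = (o - 5)*(o - 4)*(o - 1)*(o^2 - 3*o + 2) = (o - 5)*(o - 4)*(o - 1)^2*(o - 2)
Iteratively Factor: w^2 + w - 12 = (w - 3)*(w + 4)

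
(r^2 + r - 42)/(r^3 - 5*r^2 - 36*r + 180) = (r + 7)/(r^2 + r - 30)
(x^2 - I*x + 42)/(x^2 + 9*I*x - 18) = (x - 7*I)/(x + 3*I)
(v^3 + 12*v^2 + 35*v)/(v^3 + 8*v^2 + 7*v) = (v + 5)/(v + 1)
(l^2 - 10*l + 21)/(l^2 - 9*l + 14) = (l - 3)/(l - 2)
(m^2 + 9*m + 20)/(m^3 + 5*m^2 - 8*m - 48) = (m + 5)/(m^2 + m - 12)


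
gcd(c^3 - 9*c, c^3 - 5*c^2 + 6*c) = c^2 - 3*c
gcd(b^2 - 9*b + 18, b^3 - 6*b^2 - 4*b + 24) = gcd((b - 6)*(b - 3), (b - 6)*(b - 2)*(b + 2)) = b - 6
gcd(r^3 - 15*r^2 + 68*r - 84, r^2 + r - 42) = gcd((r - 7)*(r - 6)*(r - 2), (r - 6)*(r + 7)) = r - 6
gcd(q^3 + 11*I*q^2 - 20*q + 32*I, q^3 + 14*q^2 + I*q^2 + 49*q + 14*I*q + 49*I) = 1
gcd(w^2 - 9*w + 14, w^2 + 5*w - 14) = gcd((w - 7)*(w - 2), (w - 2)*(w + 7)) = w - 2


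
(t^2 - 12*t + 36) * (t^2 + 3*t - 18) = t^4 - 9*t^3 - 18*t^2 + 324*t - 648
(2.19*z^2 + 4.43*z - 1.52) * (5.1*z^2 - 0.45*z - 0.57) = 11.169*z^4 + 21.6075*z^3 - 10.9938*z^2 - 1.8411*z + 0.8664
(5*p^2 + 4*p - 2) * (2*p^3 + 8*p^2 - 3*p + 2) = 10*p^5 + 48*p^4 + 13*p^3 - 18*p^2 + 14*p - 4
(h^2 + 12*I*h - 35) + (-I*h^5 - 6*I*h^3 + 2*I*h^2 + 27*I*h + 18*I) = -I*h^5 - 6*I*h^3 + h^2 + 2*I*h^2 + 39*I*h - 35 + 18*I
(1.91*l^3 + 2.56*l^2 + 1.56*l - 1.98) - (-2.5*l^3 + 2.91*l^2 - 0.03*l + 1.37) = 4.41*l^3 - 0.35*l^2 + 1.59*l - 3.35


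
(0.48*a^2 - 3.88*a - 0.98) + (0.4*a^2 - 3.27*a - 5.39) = 0.88*a^2 - 7.15*a - 6.37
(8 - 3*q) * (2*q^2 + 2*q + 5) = -6*q^3 + 10*q^2 + q + 40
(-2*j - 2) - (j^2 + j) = -j^2 - 3*j - 2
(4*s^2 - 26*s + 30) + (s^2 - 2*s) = 5*s^2 - 28*s + 30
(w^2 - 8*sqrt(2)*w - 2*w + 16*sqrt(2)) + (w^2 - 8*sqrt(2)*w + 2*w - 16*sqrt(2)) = 2*w^2 - 16*sqrt(2)*w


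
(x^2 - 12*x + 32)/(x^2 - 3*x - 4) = (x - 8)/(x + 1)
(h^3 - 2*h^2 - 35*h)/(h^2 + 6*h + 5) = h*(h - 7)/(h + 1)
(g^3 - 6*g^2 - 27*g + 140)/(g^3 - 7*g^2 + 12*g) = (g^2 - 2*g - 35)/(g*(g - 3))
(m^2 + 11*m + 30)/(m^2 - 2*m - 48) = (m + 5)/(m - 8)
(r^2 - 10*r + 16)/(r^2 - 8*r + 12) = (r - 8)/(r - 6)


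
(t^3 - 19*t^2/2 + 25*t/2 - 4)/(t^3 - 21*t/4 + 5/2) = 2*(t^2 - 9*t + 8)/(2*t^2 + t - 10)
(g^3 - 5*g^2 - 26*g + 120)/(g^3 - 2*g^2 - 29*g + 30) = (g - 4)/(g - 1)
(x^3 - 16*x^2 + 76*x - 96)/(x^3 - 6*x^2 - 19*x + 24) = (x^2 - 8*x + 12)/(x^2 + 2*x - 3)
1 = 1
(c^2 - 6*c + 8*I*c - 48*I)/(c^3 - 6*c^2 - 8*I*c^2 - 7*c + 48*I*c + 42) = (c + 8*I)/(c^2 - 8*I*c - 7)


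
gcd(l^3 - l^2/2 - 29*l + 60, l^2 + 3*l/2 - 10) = l - 5/2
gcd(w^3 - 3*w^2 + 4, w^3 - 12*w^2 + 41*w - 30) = 1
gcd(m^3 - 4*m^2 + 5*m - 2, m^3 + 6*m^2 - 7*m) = m - 1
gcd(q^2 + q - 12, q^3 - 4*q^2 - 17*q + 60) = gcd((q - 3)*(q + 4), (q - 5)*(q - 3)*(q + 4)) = q^2 + q - 12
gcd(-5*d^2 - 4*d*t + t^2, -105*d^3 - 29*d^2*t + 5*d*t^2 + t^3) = -5*d + t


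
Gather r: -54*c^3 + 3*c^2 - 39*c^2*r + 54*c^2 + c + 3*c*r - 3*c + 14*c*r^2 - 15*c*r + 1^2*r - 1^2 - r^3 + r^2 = -54*c^3 + 57*c^2 - 2*c - r^3 + r^2*(14*c + 1) + r*(-39*c^2 - 12*c + 1) - 1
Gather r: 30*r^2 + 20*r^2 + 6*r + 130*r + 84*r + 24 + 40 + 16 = 50*r^2 + 220*r + 80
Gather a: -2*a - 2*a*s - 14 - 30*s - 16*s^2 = a*(-2*s - 2) - 16*s^2 - 30*s - 14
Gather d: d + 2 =d + 2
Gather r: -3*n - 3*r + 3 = -3*n - 3*r + 3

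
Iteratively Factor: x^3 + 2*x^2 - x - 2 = (x + 1)*(x^2 + x - 2) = (x - 1)*(x + 1)*(x + 2)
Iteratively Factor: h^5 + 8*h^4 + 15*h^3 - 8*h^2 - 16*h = (h + 4)*(h^4 + 4*h^3 - h^2 - 4*h) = h*(h + 4)*(h^3 + 4*h^2 - h - 4) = h*(h - 1)*(h + 4)*(h^2 + 5*h + 4) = h*(h - 1)*(h + 1)*(h + 4)*(h + 4)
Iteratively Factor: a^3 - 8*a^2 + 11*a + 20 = (a - 4)*(a^2 - 4*a - 5) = (a - 4)*(a + 1)*(a - 5)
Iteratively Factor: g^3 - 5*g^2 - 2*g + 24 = (g + 2)*(g^2 - 7*g + 12) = (g - 3)*(g + 2)*(g - 4)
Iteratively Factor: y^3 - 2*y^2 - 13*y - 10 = (y + 1)*(y^2 - 3*y - 10) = (y + 1)*(y + 2)*(y - 5)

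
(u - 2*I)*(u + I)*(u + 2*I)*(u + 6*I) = u^4 + 7*I*u^3 - 2*u^2 + 28*I*u - 24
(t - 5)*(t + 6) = t^2 + t - 30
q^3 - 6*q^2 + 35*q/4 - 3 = (q - 4)*(q - 3/2)*(q - 1/2)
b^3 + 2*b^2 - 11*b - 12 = (b - 3)*(b + 1)*(b + 4)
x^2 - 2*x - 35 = (x - 7)*(x + 5)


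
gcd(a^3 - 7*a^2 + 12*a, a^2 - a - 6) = a - 3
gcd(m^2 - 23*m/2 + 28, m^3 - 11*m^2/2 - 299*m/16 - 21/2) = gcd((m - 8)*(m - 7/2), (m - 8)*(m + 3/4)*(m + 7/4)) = m - 8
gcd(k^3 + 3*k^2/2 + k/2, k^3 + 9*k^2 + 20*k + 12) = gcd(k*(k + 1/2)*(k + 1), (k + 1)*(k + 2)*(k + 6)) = k + 1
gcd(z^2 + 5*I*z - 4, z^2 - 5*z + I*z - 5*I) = z + I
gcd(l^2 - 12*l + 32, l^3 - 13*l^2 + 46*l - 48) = l - 8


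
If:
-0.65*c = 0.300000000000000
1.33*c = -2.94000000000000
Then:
No Solution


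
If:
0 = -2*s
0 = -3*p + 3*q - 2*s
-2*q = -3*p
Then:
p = 0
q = 0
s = 0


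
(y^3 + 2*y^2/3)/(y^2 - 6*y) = y*(3*y + 2)/(3*(y - 6))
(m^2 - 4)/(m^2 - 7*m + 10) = (m + 2)/(m - 5)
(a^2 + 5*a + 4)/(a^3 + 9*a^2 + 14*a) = (a^2 + 5*a + 4)/(a*(a^2 + 9*a + 14))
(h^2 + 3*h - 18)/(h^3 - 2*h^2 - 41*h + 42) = (h - 3)/(h^2 - 8*h + 7)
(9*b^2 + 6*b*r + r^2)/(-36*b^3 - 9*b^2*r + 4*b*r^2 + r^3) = (3*b + r)/(-12*b^2 + b*r + r^2)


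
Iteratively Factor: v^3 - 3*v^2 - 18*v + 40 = (v - 2)*(v^2 - v - 20) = (v - 5)*(v - 2)*(v + 4)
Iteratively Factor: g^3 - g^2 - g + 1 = (g - 1)*(g^2 - 1) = (g - 1)*(g + 1)*(g - 1)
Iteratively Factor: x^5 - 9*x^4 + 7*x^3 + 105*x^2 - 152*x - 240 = (x - 4)*(x^4 - 5*x^3 - 13*x^2 + 53*x + 60) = (x - 4)*(x + 3)*(x^3 - 8*x^2 + 11*x + 20) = (x - 4)*(x + 1)*(x + 3)*(x^2 - 9*x + 20) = (x - 4)^2*(x + 1)*(x + 3)*(x - 5)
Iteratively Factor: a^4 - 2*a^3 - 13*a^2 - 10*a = (a - 5)*(a^3 + 3*a^2 + 2*a) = a*(a - 5)*(a^2 + 3*a + 2) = a*(a - 5)*(a + 2)*(a + 1)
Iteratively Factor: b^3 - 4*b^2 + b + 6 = (b + 1)*(b^2 - 5*b + 6) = (b - 3)*(b + 1)*(b - 2)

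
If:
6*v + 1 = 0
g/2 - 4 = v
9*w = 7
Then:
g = 23/3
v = -1/6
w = 7/9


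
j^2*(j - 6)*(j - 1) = j^4 - 7*j^3 + 6*j^2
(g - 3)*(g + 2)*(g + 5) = g^3 + 4*g^2 - 11*g - 30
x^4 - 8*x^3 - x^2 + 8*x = x*(x - 8)*(x - 1)*(x + 1)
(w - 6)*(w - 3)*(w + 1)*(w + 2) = w^4 - 6*w^3 - 7*w^2 + 36*w + 36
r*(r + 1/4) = r^2 + r/4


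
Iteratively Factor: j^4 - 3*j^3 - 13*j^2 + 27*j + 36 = (j + 1)*(j^3 - 4*j^2 - 9*j + 36) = (j + 1)*(j + 3)*(j^2 - 7*j + 12) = (j - 3)*(j + 1)*(j + 3)*(j - 4)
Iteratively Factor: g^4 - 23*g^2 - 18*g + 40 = (g + 4)*(g^3 - 4*g^2 - 7*g + 10) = (g + 2)*(g + 4)*(g^2 - 6*g + 5) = (g - 1)*(g + 2)*(g + 4)*(g - 5)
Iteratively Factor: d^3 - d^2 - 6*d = (d)*(d^2 - d - 6) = d*(d - 3)*(d + 2)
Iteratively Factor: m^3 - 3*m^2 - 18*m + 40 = (m + 4)*(m^2 - 7*m + 10) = (m - 5)*(m + 4)*(m - 2)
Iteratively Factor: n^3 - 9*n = (n - 3)*(n^2 + 3*n) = (n - 3)*(n + 3)*(n)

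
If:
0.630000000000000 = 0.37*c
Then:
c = 1.70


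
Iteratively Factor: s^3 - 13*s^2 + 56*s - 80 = (s - 4)*(s^2 - 9*s + 20) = (s - 5)*(s - 4)*(s - 4)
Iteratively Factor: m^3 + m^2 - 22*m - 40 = (m - 5)*(m^2 + 6*m + 8) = (m - 5)*(m + 2)*(m + 4)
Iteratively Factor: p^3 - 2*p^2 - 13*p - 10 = (p + 2)*(p^2 - 4*p - 5) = (p - 5)*(p + 2)*(p + 1)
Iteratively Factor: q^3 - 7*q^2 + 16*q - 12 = (q - 2)*(q^2 - 5*q + 6) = (q - 3)*(q - 2)*(q - 2)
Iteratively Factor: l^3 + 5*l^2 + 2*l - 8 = (l + 2)*(l^2 + 3*l - 4) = (l - 1)*(l + 2)*(l + 4)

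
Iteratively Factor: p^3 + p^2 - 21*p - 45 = (p + 3)*(p^2 - 2*p - 15) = (p + 3)^2*(p - 5)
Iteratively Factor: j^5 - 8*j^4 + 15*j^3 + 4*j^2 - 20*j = (j - 5)*(j^4 - 3*j^3 + 4*j) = (j - 5)*(j + 1)*(j^3 - 4*j^2 + 4*j) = j*(j - 5)*(j + 1)*(j^2 - 4*j + 4) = j*(j - 5)*(j - 2)*(j + 1)*(j - 2)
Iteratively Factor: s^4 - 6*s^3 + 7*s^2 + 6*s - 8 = (s - 4)*(s^3 - 2*s^2 - s + 2) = (s - 4)*(s - 1)*(s^2 - s - 2) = (s - 4)*(s - 1)*(s + 1)*(s - 2)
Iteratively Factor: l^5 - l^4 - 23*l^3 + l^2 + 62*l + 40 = (l - 5)*(l^4 + 4*l^3 - 3*l^2 - 14*l - 8) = (l - 5)*(l + 1)*(l^3 + 3*l^2 - 6*l - 8) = (l - 5)*(l + 1)*(l + 4)*(l^2 - l - 2) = (l - 5)*(l - 2)*(l + 1)*(l + 4)*(l + 1)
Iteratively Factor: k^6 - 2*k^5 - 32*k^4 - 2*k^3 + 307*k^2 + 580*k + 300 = (k + 2)*(k^5 - 4*k^4 - 24*k^3 + 46*k^2 + 215*k + 150) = (k + 1)*(k + 2)*(k^4 - 5*k^3 - 19*k^2 + 65*k + 150) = (k - 5)*(k + 1)*(k + 2)*(k^3 - 19*k - 30) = (k - 5)^2*(k + 1)*(k + 2)*(k^2 + 5*k + 6) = (k - 5)^2*(k + 1)*(k + 2)*(k + 3)*(k + 2)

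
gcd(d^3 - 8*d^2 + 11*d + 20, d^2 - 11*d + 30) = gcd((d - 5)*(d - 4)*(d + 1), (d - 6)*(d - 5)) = d - 5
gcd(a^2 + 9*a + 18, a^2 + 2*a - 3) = a + 3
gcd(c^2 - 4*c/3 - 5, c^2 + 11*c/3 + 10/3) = c + 5/3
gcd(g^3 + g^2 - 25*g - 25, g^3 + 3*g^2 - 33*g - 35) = g^2 - 4*g - 5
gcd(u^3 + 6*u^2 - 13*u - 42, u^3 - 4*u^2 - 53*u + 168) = u^2 + 4*u - 21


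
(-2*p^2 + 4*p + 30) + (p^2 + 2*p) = -p^2 + 6*p + 30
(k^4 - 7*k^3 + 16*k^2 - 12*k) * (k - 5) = k^5 - 12*k^4 + 51*k^3 - 92*k^2 + 60*k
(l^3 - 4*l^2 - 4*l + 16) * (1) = l^3 - 4*l^2 - 4*l + 16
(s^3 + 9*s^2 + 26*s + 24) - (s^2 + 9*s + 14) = s^3 + 8*s^2 + 17*s + 10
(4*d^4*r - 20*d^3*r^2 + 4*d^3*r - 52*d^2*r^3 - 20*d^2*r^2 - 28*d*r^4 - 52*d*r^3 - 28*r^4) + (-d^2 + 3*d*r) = 4*d^4*r - 20*d^3*r^2 + 4*d^3*r - 52*d^2*r^3 - 20*d^2*r^2 - d^2 - 28*d*r^4 - 52*d*r^3 + 3*d*r - 28*r^4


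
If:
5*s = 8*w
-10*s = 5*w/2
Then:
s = 0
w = 0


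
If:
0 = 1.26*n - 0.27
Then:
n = 0.21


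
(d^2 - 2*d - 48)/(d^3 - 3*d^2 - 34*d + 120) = (d - 8)/(d^2 - 9*d + 20)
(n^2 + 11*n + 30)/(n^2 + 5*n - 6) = (n + 5)/(n - 1)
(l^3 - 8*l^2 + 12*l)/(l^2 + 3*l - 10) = l*(l - 6)/(l + 5)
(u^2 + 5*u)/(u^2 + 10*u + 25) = u/(u + 5)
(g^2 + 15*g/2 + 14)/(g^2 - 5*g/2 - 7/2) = (2*g^2 + 15*g + 28)/(2*g^2 - 5*g - 7)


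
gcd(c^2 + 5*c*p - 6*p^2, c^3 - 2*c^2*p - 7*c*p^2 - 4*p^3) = 1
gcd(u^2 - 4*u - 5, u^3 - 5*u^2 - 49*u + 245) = u - 5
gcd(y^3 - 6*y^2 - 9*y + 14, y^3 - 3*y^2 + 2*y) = y - 1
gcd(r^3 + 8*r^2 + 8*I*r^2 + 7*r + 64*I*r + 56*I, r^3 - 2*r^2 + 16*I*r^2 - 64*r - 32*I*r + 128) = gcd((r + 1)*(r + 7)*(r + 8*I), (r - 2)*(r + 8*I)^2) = r + 8*I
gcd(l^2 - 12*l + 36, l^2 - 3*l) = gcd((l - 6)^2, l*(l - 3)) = 1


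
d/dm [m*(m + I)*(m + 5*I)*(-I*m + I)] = -4*I*m^3 + m^2*(18 + 3*I) - m*(12 - 10*I) - 5*I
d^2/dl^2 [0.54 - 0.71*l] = 0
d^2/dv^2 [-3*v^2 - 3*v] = -6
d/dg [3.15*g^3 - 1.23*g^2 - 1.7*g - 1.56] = 9.45*g^2 - 2.46*g - 1.7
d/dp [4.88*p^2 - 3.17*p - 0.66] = 9.76*p - 3.17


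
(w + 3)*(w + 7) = w^2 + 10*w + 21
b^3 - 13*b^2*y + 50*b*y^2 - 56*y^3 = (b - 7*y)*(b - 4*y)*(b - 2*y)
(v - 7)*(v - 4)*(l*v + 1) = l*v^3 - 11*l*v^2 + 28*l*v + v^2 - 11*v + 28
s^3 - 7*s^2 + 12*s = s*(s - 4)*(s - 3)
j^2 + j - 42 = (j - 6)*(j + 7)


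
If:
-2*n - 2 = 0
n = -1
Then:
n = -1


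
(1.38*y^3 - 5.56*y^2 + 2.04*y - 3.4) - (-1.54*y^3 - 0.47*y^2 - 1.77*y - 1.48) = 2.92*y^3 - 5.09*y^2 + 3.81*y - 1.92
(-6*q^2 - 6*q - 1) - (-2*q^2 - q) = -4*q^2 - 5*q - 1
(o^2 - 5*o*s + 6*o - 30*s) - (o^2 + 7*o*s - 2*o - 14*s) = -12*o*s + 8*o - 16*s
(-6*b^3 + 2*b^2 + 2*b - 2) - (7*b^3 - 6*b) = -13*b^3 + 2*b^2 + 8*b - 2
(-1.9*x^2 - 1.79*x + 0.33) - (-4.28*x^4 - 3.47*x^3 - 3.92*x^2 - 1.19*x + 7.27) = 4.28*x^4 + 3.47*x^3 + 2.02*x^2 - 0.6*x - 6.94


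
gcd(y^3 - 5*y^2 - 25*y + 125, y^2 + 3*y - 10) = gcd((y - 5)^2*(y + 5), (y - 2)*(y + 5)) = y + 5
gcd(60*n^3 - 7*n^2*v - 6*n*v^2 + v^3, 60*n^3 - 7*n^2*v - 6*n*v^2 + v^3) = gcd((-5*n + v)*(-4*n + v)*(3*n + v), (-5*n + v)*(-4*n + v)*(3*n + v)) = 60*n^3 - 7*n^2*v - 6*n*v^2 + v^3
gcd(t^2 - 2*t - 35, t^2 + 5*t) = t + 5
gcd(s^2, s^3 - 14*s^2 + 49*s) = s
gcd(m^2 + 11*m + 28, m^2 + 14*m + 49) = m + 7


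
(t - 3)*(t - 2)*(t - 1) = t^3 - 6*t^2 + 11*t - 6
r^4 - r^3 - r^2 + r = r*(r - 1)^2*(r + 1)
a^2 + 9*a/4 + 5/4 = (a + 1)*(a + 5/4)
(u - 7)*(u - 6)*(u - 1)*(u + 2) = u^4 - 12*u^3 + 27*u^2 + 68*u - 84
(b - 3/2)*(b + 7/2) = b^2 + 2*b - 21/4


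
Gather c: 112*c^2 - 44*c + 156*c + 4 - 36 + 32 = 112*c^2 + 112*c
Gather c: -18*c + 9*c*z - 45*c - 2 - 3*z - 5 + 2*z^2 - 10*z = c*(9*z - 63) + 2*z^2 - 13*z - 7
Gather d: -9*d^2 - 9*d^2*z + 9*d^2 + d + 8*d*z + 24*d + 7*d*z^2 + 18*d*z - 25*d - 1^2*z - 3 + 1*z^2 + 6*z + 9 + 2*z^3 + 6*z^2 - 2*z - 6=-9*d^2*z + d*(7*z^2 + 26*z) + 2*z^3 + 7*z^2 + 3*z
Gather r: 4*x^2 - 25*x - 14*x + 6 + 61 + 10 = 4*x^2 - 39*x + 77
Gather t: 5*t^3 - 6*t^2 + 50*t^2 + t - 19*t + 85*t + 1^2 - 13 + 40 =5*t^3 + 44*t^2 + 67*t + 28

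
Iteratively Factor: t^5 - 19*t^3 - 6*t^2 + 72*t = (t)*(t^4 - 19*t^2 - 6*t + 72) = t*(t + 3)*(t^3 - 3*t^2 - 10*t + 24) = t*(t - 4)*(t + 3)*(t^2 + t - 6) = t*(t - 4)*(t - 2)*(t + 3)*(t + 3)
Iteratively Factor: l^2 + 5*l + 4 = (l + 1)*(l + 4)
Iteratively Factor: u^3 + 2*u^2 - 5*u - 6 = (u + 1)*(u^2 + u - 6) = (u + 1)*(u + 3)*(u - 2)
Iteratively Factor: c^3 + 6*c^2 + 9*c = (c)*(c^2 + 6*c + 9) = c*(c + 3)*(c + 3)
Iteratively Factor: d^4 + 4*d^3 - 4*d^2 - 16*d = (d + 2)*(d^3 + 2*d^2 - 8*d) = d*(d + 2)*(d^2 + 2*d - 8) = d*(d + 2)*(d + 4)*(d - 2)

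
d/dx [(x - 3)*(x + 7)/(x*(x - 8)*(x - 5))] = (-x^4 - 8*x^3 + 155*x^2 - 546*x + 840)/(x^2*(x^4 - 26*x^3 + 249*x^2 - 1040*x + 1600))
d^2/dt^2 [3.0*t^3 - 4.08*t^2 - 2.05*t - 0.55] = 18.0*t - 8.16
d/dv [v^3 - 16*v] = 3*v^2 - 16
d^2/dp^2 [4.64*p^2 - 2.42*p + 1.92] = 9.28000000000000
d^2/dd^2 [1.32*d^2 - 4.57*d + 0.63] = 2.64000000000000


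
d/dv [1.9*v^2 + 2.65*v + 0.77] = 3.8*v + 2.65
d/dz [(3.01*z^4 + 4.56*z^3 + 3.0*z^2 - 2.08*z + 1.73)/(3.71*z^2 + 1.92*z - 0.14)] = (22.3342*z^5 + 34.2552*z^4 + 15.8248*z^3 + 11.5616*z^2 - 13.6766*z - 3.0304)/(13.7641*z^4 + 14.2464*z^3 + 2.6476*z^2 - 0.5376*z + 0.0196)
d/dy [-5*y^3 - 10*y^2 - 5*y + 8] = -15*y^2 - 20*y - 5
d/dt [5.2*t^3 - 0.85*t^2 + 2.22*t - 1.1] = 15.6*t^2 - 1.7*t + 2.22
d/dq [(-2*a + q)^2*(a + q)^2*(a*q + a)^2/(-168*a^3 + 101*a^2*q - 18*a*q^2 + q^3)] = a^2*(a + q)*(2*a - q)*(q + 1)*(-(a + q)*(2*a - q)*(q + 1)*(101*a^2 - 36*a*q + 3*q^2) + 2*(-(a + q)*(2*a - q) + (a + q)*(q + 1) - (2*a - q)*(q + 1))*(168*a^3 - 101*a^2*q + 18*a*q^2 - q^3))/(168*a^3 - 101*a^2*q + 18*a*q^2 - q^3)^2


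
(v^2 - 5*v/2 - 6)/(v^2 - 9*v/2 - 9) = (v - 4)/(v - 6)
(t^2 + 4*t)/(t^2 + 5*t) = (t + 4)/(t + 5)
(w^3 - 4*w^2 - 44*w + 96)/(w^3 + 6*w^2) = 1 - 10/w + 16/w^2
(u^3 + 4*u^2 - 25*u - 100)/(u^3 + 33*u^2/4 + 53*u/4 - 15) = 4*(u - 5)/(4*u - 3)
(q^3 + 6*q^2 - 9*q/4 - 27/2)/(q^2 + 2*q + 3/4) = (2*q^2 + 9*q - 18)/(2*q + 1)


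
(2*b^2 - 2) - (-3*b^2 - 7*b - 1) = 5*b^2 + 7*b - 1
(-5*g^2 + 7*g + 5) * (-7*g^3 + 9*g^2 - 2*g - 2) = 35*g^5 - 94*g^4 + 38*g^3 + 41*g^2 - 24*g - 10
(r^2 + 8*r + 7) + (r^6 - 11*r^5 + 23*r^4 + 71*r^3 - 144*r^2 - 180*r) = r^6 - 11*r^5 + 23*r^4 + 71*r^3 - 143*r^2 - 172*r + 7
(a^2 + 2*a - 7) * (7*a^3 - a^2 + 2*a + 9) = 7*a^5 + 13*a^4 - 49*a^3 + 20*a^2 + 4*a - 63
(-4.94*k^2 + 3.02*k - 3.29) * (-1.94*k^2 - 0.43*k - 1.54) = 9.5836*k^4 - 3.7346*k^3 + 12.6916*k^2 - 3.2361*k + 5.0666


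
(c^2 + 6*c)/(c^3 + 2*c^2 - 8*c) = (c + 6)/(c^2 + 2*c - 8)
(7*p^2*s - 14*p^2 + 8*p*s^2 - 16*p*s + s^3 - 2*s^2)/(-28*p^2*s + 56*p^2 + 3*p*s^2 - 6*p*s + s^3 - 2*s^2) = (-p - s)/(4*p - s)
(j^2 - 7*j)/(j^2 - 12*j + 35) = j/(j - 5)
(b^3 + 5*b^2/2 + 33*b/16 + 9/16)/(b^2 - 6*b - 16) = (16*b^3 + 40*b^2 + 33*b + 9)/(16*(b^2 - 6*b - 16))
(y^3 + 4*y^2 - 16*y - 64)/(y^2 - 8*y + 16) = (y^2 + 8*y + 16)/(y - 4)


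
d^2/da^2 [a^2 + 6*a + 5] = 2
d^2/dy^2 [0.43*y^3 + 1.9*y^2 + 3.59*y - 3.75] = 2.58*y + 3.8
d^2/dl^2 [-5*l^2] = -10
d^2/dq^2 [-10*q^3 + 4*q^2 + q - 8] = 8 - 60*q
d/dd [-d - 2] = -1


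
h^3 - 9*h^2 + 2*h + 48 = (h - 8)*(h - 3)*(h + 2)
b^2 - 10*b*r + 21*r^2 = (b - 7*r)*(b - 3*r)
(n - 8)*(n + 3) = n^2 - 5*n - 24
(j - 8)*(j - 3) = j^2 - 11*j + 24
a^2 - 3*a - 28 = (a - 7)*(a + 4)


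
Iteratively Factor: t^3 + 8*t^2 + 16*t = (t)*(t^2 + 8*t + 16) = t*(t + 4)*(t + 4)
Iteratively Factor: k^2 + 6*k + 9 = (k + 3)*(k + 3)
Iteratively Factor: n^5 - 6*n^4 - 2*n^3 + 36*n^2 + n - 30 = (n - 3)*(n^4 - 3*n^3 - 11*n^2 + 3*n + 10) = (n - 3)*(n - 1)*(n^3 - 2*n^2 - 13*n - 10) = (n - 5)*(n - 3)*(n - 1)*(n^2 + 3*n + 2) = (n - 5)*(n - 3)*(n - 1)*(n + 1)*(n + 2)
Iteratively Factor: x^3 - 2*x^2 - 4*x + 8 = (x + 2)*(x^2 - 4*x + 4) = (x - 2)*(x + 2)*(x - 2)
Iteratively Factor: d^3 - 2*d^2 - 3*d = (d)*(d^2 - 2*d - 3) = d*(d - 3)*(d + 1)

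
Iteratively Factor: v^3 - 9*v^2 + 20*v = (v - 4)*(v^2 - 5*v) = (v - 5)*(v - 4)*(v)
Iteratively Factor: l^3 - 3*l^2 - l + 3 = (l - 3)*(l^2 - 1) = (l - 3)*(l + 1)*(l - 1)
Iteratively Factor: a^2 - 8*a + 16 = (a - 4)*(a - 4)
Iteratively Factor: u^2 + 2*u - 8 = (u - 2)*(u + 4)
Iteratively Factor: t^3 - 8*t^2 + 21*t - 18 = (t - 2)*(t^2 - 6*t + 9) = (t - 3)*(t - 2)*(t - 3)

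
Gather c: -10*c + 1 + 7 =8 - 10*c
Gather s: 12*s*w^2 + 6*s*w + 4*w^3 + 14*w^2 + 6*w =s*(12*w^2 + 6*w) + 4*w^3 + 14*w^2 + 6*w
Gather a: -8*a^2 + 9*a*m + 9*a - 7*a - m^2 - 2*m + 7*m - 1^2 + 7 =-8*a^2 + a*(9*m + 2) - m^2 + 5*m + 6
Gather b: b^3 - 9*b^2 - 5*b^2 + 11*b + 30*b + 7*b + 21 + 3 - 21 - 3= b^3 - 14*b^2 + 48*b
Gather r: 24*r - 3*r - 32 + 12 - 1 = 21*r - 21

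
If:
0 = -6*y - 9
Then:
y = -3/2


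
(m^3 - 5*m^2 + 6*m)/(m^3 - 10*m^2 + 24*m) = (m^2 - 5*m + 6)/(m^2 - 10*m + 24)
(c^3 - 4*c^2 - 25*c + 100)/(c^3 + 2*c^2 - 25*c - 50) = (c - 4)/(c + 2)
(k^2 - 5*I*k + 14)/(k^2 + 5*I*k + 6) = (k^2 - 5*I*k + 14)/(k^2 + 5*I*k + 6)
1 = 1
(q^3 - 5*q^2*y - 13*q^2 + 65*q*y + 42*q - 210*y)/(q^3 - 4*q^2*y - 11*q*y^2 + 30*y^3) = (-q^2 + 13*q - 42)/(-q^2 - q*y + 6*y^2)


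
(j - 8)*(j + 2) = j^2 - 6*j - 16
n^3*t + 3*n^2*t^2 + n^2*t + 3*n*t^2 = n*(n + 3*t)*(n*t + t)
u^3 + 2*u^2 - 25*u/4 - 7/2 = (u - 2)*(u + 1/2)*(u + 7/2)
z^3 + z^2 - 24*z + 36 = (z - 3)*(z - 2)*(z + 6)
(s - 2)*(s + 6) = s^2 + 4*s - 12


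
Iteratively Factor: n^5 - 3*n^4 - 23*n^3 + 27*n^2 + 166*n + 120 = (n - 4)*(n^4 + n^3 - 19*n^2 - 49*n - 30) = (n - 4)*(n + 3)*(n^3 - 2*n^2 - 13*n - 10) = (n - 4)*(n + 2)*(n + 3)*(n^2 - 4*n - 5) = (n - 5)*(n - 4)*(n + 2)*(n + 3)*(n + 1)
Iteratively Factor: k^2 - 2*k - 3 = (k + 1)*(k - 3)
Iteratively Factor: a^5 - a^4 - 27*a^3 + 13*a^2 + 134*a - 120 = (a - 2)*(a^4 + a^3 - 25*a^2 - 37*a + 60) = (a - 2)*(a + 3)*(a^3 - 2*a^2 - 19*a + 20) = (a - 2)*(a - 1)*(a + 3)*(a^2 - a - 20) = (a - 2)*(a - 1)*(a + 3)*(a + 4)*(a - 5)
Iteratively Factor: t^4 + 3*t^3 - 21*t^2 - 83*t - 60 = (t - 5)*(t^3 + 8*t^2 + 19*t + 12) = (t - 5)*(t + 4)*(t^2 + 4*t + 3) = (t - 5)*(t + 1)*(t + 4)*(t + 3)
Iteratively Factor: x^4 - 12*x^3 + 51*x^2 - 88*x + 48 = (x - 3)*(x^3 - 9*x^2 + 24*x - 16) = (x - 4)*(x - 3)*(x^2 - 5*x + 4) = (x - 4)^2*(x - 3)*(x - 1)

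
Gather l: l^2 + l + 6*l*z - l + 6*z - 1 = l^2 + 6*l*z + 6*z - 1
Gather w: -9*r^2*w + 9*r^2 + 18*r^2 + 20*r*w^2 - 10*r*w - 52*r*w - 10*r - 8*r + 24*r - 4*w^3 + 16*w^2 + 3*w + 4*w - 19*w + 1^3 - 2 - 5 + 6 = 27*r^2 + 6*r - 4*w^3 + w^2*(20*r + 16) + w*(-9*r^2 - 62*r - 12)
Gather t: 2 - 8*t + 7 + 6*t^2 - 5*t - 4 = 6*t^2 - 13*t + 5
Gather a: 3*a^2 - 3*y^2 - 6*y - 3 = 3*a^2 - 3*y^2 - 6*y - 3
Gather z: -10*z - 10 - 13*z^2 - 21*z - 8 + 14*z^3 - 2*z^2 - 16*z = 14*z^3 - 15*z^2 - 47*z - 18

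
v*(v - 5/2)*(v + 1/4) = v^3 - 9*v^2/4 - 5*v/8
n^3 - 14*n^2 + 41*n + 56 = (n - 8)*(n - 7)*(n + 1)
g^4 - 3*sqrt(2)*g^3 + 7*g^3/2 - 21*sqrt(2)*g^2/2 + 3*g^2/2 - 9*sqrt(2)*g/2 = g*(g + 1/2)*(g + 3)*(g - 3*sqrt(2))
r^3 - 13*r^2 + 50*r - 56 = (r - 7)*(r - 4)*(r - 2)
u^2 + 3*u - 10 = (u - 2)*(u + 5)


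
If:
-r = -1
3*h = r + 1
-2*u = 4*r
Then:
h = 2/3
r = 1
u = -2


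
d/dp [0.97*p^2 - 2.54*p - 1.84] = 1.94*p - 2.54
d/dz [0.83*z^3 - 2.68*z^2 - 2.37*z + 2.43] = 2.49*z^2 - 5.36*z - 2.37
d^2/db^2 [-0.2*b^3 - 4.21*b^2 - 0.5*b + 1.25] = -1.2*b - 8.42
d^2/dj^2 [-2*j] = 0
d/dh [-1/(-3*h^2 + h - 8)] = (1 - 6*h)/(3*h^2 - h + 8)^2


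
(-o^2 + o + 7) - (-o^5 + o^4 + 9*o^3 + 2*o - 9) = o^5 - o^4 - 9*o^3 - o^2 - o + 16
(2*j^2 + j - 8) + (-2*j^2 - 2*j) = -j - 8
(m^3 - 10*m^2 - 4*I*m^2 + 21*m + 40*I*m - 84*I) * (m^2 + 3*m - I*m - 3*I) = m^5 - 7*m^4 - 5*I*m^4 - 13*m^3 + 35*I*m^3 + 91*m^2 + 45*I*m^2 + 36*m - 315*I*m - 252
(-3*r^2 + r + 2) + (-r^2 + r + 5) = -4*r^2 + 2*r + 7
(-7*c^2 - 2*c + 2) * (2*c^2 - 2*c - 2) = -14*c^4 + 10*c^3 + 22*c^2 - 4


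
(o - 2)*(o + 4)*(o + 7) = o^3 + 9*o^2 + 6*o - 56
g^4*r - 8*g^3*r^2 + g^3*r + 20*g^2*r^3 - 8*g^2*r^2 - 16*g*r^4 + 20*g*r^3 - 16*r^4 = (g - 4*r)*(g - 2*r)^2*(g*r + r)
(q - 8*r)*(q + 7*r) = q^2 - q*r - 56*r^2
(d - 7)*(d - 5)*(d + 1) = d^3 - 11*d^2 + 23*d + 35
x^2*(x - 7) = x^3 - 7*x^2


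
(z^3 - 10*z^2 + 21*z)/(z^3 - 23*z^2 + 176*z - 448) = z*(z - 3)/(z^2 - 16*z + 64)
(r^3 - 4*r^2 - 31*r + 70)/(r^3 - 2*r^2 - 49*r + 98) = (r + 5)/(r + 7)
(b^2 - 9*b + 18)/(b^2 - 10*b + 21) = (b - 6)/(b - 7)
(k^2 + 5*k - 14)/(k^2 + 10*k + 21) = (k - 2)/(k + 3)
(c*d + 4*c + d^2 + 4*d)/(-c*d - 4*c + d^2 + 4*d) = (-c - d)/(c - d)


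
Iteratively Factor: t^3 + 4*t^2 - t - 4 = (t + 4)*(t^2 - 1) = (t - 1)*(t + 4)*(t + 1)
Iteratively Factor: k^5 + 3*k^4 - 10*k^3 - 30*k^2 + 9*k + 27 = (k + 1)*(k^4 + 2*k^3 - 12*k^2 - 18*k + 27) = (k + 1)*(k + 3)*(k^3 - k^2 - 9*k + 9) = (k - 3)*(k + 1)*(k + 3)*(k^2 + 2*k - 3) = (k - 3)*(k + 1)*(k + 3)^2*(k - 1)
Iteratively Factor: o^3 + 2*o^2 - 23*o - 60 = (o - 5)*(o^2 + 7*o + 12) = (o - 5)*(o + 4)*(o + 3)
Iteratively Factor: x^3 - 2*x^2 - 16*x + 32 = (x - 4)*(x^2 + 2*x - 8) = (x - 4)*(x + 4)*(x - 2)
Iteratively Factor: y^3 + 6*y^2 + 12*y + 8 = (y + 2)*(y^2 + 4*y + 4) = (y + 2)^2*(y + 2)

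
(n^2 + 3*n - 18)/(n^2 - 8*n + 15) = (n + 6)/(n - 5)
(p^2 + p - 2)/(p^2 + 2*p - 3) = (p + 2)/(p + 3)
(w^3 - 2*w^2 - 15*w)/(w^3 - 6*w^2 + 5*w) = (w + 3)/(w - 1)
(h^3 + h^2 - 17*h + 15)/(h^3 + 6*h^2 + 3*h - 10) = (h - 3)/(h + 2)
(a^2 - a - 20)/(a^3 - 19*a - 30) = (a + 4)/(a^2 + 5*a + 6)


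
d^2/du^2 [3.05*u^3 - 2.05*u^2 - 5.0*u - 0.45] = 18.3*u - 4.1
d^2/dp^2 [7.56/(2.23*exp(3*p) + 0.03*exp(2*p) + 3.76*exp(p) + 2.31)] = (7.56*(6.69*exp(2*p) + 0.06*exp(p) + 3.76)*(13.38*exp(2*p) + 0.12*exp(p) + 7.52)*exp(p) - (151.7292*exp(2*p) + 0.9072*exp(p) + 28.4256)*(2.23*exp(3*p) + 0.03*exp(2*p) + 3.76*exp(p) + 2.31))*exp(p)/(2.23*exp(3*p) + 0.03*exp(2*p) + 3.76*exp(p) + 2.31)^3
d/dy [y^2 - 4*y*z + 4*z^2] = 2*y - 4*z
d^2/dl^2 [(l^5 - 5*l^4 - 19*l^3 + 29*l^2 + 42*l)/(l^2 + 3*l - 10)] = 2*(3*l^4 + 37*l^3 + 105*l^2 - 225*l - 520)/(l^3 + 15*l^2 + 75*l + 125)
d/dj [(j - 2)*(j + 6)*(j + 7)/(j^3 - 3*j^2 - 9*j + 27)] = 2*(-7*j^3 - 46*j^2 + 3*j + 54)/(j^5 - 3*j^4 - 18*j^3 + 54*j^2 + 81*j - 243)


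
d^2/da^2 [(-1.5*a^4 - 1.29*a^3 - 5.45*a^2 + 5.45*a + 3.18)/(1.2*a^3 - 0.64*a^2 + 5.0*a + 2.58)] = (-1.4210854715202e-14*a^8 + 7.105427357601e-15*a^7 - 0.906239999999997*a^6 + 150.192*a^5 + 63.82368*a^4 - 277.026496*a^3 - 353.838672*a^2 - 117.653976*a - 43.663128)/(1.728*a^9 - 2.7648*a^8 + 23.07456*a^7 - 12.156544*a^6 + 84.25536*a^5 + 48.050304*a^4 + 99.42704*a^3 + 180.719712*a^2 + 99.846*a + 17.173512)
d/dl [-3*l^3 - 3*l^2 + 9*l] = -9*l^2 - 6*l + 9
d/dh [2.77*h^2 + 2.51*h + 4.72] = 5.54*h + 2.51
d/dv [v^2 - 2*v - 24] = 2*v - 2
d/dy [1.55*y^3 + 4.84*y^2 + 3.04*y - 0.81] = 4.65*y^2 + 9.68*y + 3.04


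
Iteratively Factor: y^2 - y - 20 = (y - 5)*(y + 4)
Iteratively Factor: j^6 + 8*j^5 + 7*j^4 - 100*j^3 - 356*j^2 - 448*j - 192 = (j + 4)*(j^5 + 4*j^4 - 9*j^3 - 64*j^2 - 100*j - 48) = (j + 2)*(j + 4)*(j^4 + 2*j^3 - 13*j^2 - 38*j - 24) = (j - 4)*(j + 2)*(j + 4)*(j^3 + 6*j^2 + 11*j + 6) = (j - 4)*(j + 2)*(j + 3)*(j + 4)*(j^2 + 3*j + 2) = (j - 4)*(j + 1)*(j + 2)*(j + 3)*(j + 4)*(j + 2)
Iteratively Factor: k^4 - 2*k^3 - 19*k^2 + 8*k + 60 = (k + 3)*(k^3 - 5*k^2 - 4*k + 20) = (k + 2)*(k + 3)*(k^2 - 7*k + 10) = (k - 2)*(k + 2)*(k + 3)*(k - 5)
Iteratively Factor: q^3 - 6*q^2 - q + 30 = (q - 3)*(q^2 - 3*q - 10) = (q - 5)*(q - 3)*(q + 2)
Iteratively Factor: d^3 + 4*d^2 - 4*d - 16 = (d + 4)*(d^2 - 4) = (d - 2)*(d + 4)*(d + 2)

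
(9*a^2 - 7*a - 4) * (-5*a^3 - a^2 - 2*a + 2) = -45*a^5 + 26*a^4 + 9*a^3 + 36*a^2 - 6*a - 8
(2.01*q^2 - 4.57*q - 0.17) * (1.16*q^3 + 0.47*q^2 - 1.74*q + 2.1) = 2.3316*q^5 - 4.3565*q^4 - 5.8425*q^3 + 12.0929*q^2 - 9.3012*q - 0.357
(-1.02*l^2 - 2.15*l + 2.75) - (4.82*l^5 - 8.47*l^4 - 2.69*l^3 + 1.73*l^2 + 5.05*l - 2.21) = -4.82*l^5 + 8.47*l^4 + 2.69*l^3 - 2.75*l^2 - 7.2*l + 4.96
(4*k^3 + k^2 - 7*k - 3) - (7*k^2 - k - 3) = 4*k^3 - 6*k^2 - 6*k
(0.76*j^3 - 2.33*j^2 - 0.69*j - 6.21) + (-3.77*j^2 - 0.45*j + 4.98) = 0.76*j^3 - 6.1*j^2 - 1.14*j - 1.23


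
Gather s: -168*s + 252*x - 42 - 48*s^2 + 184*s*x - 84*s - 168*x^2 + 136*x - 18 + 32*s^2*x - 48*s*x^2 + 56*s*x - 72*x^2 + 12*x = s^2*(32*x - 48) + s*(-48*x^2 + 240*x - 252) - 240*x^2 + 400*x - 60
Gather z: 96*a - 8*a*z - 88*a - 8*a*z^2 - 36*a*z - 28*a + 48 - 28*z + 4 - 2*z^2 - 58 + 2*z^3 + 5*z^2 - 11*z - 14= -20*a + 2*z^3 + z^2*(3 - 8*a) + z*(-44*a - 39) - 20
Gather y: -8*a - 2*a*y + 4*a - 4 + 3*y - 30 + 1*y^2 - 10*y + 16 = -4*a + y^2 + y*(-2*a - 7) - 18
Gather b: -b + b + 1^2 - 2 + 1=0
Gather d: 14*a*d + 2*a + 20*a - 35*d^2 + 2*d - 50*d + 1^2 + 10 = 22*a - 35*d^2 + d*(14*a - 48) + 11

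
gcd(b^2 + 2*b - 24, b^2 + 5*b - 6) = b + 6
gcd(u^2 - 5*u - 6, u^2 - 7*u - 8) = u + 1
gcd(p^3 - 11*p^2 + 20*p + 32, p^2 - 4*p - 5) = p + 1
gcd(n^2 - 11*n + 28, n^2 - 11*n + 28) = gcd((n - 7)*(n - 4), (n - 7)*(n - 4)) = n^2 - 11*n + 28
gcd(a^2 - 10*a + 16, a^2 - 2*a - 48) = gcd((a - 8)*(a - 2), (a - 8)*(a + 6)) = a - 8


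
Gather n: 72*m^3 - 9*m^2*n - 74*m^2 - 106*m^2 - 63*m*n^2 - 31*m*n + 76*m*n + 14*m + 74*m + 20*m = 72*m^3 - 180*m^2 - 63*m*n^2 + 108*m + n*(-9*m^2 + 45*m)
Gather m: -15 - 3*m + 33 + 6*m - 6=3*m + 12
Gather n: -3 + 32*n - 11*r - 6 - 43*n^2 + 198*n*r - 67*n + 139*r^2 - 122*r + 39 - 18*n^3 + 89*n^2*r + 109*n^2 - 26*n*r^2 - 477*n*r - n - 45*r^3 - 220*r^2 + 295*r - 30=-18*n^3 + n^2*(89*r + 66) + n*(-26*r^2 - 279*r - 36) - 45*r^3 - 81*r^2 + 162*r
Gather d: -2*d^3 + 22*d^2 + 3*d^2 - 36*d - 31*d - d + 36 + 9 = -2*d^3 + 25*d^2 - 68*d + 45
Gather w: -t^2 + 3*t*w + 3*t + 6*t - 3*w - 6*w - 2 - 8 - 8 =-t^2 + 9*t + w*(3*t - 9) - 18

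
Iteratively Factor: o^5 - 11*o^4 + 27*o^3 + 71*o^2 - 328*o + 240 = (o - 4)*(o^4 - 7*o^3 - o^2 + 67*o - 60) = (o - 4)*(o + 3)*(o^3 - 10*o^2 + 29*o - 20) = (o - 4)^2*(o + 3)*(o^2 - 6*o + 5) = (o - 5)*(o - 4)^2*(o + 3)*(o - 1)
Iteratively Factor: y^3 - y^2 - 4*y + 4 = (y + 2)*(y^2 - 3*y + 2) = (y - 2)*(y + 2)*(y - 1)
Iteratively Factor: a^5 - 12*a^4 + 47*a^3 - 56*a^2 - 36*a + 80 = (a + 1)*(a^4 - 13*a^3 + 60*a^2 - 116*a + 80) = (a - 2)*(a + 1)*(a^3 - 11*a^2 + 38*a - 40) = (a - 2)^2*(a + 1)*(a^2 - 9*a + 20) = (a - 4)*(a - 2)^2*(a + 1)*(a - 5)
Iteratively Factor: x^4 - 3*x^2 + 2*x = (x - 1)*(x^3 + x^2 - 2*x) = x*(x - 1)*(x^2 + x - 2) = x*(x - 1)*(x + 2)*(x - 1)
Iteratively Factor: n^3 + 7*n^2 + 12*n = (n)*(n^2 + 7*n + 12) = n*(n + 3)*(n + 4)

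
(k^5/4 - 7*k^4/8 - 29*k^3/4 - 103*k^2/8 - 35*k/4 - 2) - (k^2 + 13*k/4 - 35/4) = k^5/4 - 7*k^4/8 - 29*k^3/4 - 111*k^2/8 - 12*k + 27/4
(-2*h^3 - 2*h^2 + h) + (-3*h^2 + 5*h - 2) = -2*h^3 - 5*h^2 + 6*h - 2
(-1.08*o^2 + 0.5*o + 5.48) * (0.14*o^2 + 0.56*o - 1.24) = -0.1512*o^4 - 0.5348*o^3 + 2.3864*o^2 + 2.4488*o - 6.7952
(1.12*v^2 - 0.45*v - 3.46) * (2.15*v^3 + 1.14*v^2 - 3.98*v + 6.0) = 2.408*v^5 + 0.3093*v^4 - 12.4096*v^3 + 4.5666*v^2 + 11.0708*v - 20.76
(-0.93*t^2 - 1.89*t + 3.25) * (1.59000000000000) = -1.4787*t^2 - 3.0051*t + 5.1675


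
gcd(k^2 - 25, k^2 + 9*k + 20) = k + 5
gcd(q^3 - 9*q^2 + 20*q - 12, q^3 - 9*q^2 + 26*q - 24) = q - 2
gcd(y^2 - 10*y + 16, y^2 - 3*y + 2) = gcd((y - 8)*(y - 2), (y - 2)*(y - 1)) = y - 2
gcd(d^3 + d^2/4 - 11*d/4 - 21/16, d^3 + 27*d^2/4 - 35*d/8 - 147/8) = d^2 - d/4 - 21/8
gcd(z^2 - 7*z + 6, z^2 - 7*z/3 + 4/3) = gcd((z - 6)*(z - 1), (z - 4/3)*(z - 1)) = z - 1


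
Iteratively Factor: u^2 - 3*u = (u)*(u - 3)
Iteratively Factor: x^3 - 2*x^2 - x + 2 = (x - 2)*(x^2 - 1) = (x - 2)*(x + 1)*(x - 1)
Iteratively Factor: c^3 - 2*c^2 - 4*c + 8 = (c - 2)*(c^2 - 4) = (c - 2)^2*(c + 2)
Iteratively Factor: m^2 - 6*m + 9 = (m - 3)*(m - 3)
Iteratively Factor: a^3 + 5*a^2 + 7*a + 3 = (a + 1)*(a^2 + 4*a + 3) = (a + 1)^2*(a + 3)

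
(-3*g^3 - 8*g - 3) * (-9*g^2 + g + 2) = 27*g^5 - 3*g^4 + 66*g^3 + 19*g^2 - 19*g - 6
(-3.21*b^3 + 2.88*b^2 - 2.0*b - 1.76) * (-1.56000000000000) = 5.0076*b^3 - 4.4928*b^2 + 3.12*b + 2.7456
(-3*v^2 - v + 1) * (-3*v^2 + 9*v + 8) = 9*v^4 - 24*v^3 - 36*v^2 + v + 8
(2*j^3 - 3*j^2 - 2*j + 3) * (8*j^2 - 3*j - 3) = 16*j^5 - 30*j^4 - 13*j^3 + 39*j^2 - 3*j - 9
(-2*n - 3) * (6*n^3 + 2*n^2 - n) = -12*n^4 - 22*n^3 - 4*n^2 + 3*n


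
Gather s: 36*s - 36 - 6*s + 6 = 30*s - 30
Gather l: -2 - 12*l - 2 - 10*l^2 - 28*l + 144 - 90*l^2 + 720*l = -100*l^2 + 680*l + 140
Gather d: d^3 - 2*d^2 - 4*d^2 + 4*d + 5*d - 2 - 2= d^3 - 6*d^2 + 9*d - 4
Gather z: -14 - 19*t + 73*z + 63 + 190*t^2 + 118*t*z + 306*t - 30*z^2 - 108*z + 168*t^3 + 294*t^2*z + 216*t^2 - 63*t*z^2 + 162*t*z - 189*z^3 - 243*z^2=168*t^3 + 406*t^2 + 287*t - 189*z^3 + z^2*(-63*t - 273) + z*(294*t^2 + 280*t - 35) + 49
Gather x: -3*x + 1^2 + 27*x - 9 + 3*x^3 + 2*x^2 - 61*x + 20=3*x^3 + 2*x^2 - 37*x + 12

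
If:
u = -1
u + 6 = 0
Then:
No Solution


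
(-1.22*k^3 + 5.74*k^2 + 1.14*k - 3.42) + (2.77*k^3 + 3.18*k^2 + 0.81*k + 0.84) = 1.55*k^3 + 8.92*k^2 + 1.95*k - 2.58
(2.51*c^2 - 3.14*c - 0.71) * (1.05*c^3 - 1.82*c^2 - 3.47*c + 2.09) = 2.6355*c^5 - 7.8652*c^4 - 3.7404*c^3 + 17.4339*c^2 - 4.0989*c - 1.4839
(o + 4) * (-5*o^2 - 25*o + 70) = -5*o^3 - 45*o^2 - 30*o + 280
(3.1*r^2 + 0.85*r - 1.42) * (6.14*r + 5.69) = 19.034*r^3 + 22.858*r^2 - 3.8823*r - 8.0798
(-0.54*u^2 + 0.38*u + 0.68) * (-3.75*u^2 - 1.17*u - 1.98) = 2.025*u^4 - 0.7932*u^3 - 1.9254*u^2 - 1.548*u - 1.3464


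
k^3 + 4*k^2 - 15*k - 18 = (k - 3)*(k + 1)*(k + 6)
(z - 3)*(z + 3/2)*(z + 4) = z^3 + 5*z^2/2 - 21*z/2 - 18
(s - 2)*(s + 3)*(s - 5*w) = s^3 - 5*s^2*w + s^2 - 5*s*w - 6*s + 30*w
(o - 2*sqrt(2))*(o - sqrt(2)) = o^2 - 3*sqrt(2)*o + 4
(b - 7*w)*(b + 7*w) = b^2 - 49*w^2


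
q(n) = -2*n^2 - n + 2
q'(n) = -4*n - 1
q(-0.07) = 2.06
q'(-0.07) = -0.72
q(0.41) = 1.25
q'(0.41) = -2.64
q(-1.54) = -1.20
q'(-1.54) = 5.16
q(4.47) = -42.43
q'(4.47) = -18.88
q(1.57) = -4.50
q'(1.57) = -7.28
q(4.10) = -35.72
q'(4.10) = -17.40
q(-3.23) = -15.64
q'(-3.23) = 11.92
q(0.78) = 0.00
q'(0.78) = -4.12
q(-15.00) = -433.00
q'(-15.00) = 59.00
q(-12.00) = -274.00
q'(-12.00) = 47.00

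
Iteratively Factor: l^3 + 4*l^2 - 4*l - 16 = (l + 4)*(l^2 - 4) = (l + 2)*(l + 4)*(l - 2)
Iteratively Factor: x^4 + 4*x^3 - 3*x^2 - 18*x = (x - 2)*(x^3 + 6*x^2 + 9*x) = (x - 2)*(x + 3)*(x^2 + 3*x) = x*(x - 2)*(x + 3)*(x + 3)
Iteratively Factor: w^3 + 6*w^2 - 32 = (w + 4)*(w^2 + 2*w - 8) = (w - 2)*(w + 4)*(w + 4)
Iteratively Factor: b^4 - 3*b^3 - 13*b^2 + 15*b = (b)*(b^3 - 3*b^2 - 13*b + 15) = b*(b - 1)*(b^2 - 2*b - 15) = b*(b - 5)*(b - 1)*(b + 3)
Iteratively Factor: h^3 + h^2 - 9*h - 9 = (h + 3)*(h^2 - 2*h - 3) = (h - 3)*(h + 3)*(h + 1)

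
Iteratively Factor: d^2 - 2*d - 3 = (d + 1)*(d - 3)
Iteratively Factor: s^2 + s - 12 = (s - 3)*(s + 4)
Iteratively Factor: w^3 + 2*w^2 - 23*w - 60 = (w - 5)*(w^2 + 7*w + 12) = (w - 5)*(w + 4)*(w + 3)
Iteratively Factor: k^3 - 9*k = (k - 3)*(k^2 + 3*k) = (k - 3)*(k + 3)*(k)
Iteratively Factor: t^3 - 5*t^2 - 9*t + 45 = (t - 5)*(t^2 - 9) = (t - 5)*(t + 3)*(t - 3)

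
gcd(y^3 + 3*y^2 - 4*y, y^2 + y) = y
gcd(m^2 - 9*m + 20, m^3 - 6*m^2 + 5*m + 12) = m - 4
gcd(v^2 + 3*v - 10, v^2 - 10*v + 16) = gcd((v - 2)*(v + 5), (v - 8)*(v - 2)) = v - 2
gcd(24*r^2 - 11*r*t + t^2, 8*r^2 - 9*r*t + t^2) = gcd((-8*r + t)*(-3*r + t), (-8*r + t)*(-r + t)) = 8*r - t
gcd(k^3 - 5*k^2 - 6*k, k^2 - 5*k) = k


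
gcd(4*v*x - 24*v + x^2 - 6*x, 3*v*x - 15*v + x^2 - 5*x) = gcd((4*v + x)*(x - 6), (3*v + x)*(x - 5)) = 1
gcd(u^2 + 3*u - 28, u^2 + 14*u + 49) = u + 7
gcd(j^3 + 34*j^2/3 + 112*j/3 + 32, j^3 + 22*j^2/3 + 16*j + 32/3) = j^2 + 16*j/3 + 16/3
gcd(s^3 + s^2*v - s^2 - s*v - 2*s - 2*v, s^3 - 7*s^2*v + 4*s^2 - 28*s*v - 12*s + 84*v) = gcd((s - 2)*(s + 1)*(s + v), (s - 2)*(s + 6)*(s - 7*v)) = s - 2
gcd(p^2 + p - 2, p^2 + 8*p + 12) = p + 2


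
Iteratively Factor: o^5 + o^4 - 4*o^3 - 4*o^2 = (o)*(o^4 + o^3 - 4*o^2 - 4*o) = o*(o + 2)*(o^3 - o^2 - 2*o) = o^2*(o + 2)*(o^2 - o - 2) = o^2*(o + 1)*(o + 2)*(o - 2)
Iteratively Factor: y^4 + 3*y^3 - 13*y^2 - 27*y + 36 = (y - 1)*(y^3 + 4*y^2 - 9*y - 36) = (y - 3)*(y - 1)*(y^2 + 7*y + 12) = (y - 3)*(y - 1)*(y + 4)*(y + 3)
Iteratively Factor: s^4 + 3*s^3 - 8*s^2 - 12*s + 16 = (s - 2)*(s^3 + 5*s^2 + 2*s - 8) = (s - 2)*(s - 1)*(s^2 + 6*s + 8) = (s - 2)*(s - 1)*(s + 4)*(s + 2)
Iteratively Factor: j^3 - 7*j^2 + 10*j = (j - 5)*(j^2 - 2*j) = (j - 5)*(j - 2)*(j)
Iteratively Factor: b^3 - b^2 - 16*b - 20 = (b + 2)*(b^2 - 3*b - 10) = (b - 5)*(b + 2)*(b + 2)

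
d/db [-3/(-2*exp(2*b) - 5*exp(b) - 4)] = (-12*exp(b) - 15)*exp(b)/(2*exp(2*b) + 5*exp(b) + 4)^2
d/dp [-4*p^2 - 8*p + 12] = -8*p - 8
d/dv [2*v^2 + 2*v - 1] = 4*v + 2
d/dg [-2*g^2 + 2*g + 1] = 2 - 4*g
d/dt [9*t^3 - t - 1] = 27*t^2 - 1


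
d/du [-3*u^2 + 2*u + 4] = 2 - 6*u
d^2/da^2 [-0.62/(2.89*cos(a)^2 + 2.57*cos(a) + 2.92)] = (20.713208*(1 - cos(a)^2)^2 + 13.814778*cos(a)^3 - 6.476582*cos(a)^2 - 32.282284*cos(a) - 18.439172)/(2.89*cos(a)^2 + 2.57*cos(a) + 2.92)^3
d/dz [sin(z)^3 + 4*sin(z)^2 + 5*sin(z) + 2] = (3*sin(z)^2 + 8*sin(z) + 5)*cos(z)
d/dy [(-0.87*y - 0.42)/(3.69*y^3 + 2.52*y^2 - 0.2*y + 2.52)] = (6.4206*y^3 + 6.8418*y^2 + 2.1168*y - 2.2764)/(13.6161*y^6 + 18.5976*y^5 + 4.8744*y^4 + 17.5896*y^3 + 12.7408*y^2 - 1.008*y + 6.3504)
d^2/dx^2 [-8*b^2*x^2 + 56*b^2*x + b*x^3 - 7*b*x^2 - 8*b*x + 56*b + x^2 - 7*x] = -16*b^2 + 6*b*x - 14*b + 2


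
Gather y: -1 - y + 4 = 3 - y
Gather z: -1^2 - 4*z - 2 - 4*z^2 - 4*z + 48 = -4*z^2 - 8*z + 45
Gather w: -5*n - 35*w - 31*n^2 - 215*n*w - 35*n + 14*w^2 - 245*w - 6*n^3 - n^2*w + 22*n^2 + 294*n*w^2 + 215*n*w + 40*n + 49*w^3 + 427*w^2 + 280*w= -6*n^3 - n^2*w - 9*n^2 + 49*w^3 + w^2*(294*n + 441)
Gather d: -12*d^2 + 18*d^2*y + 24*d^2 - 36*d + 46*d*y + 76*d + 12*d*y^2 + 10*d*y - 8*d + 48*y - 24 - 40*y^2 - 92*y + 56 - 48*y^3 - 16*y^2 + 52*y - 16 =d^2*(18*y + 12) + d*(12*y^2 + 56*y + 32) - 48*y^3 - 56*y^2 + 8*y + 16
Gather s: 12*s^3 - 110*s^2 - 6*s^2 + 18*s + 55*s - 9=12*s^3 - 116*s^2 + 73*s - 9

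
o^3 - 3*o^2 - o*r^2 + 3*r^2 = (o - 3)*(o - r)*(o + r)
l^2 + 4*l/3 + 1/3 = (l + 1/3)*(l + 1)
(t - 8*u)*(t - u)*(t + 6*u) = t^3 - 3*t^2*u - 46*t*u^2 + 48*u^3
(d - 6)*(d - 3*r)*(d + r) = d^3 - 2*d^2*r - 6*d^2 - 3*d*r^2 + 12*d*r + 18*r^2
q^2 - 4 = (q - 2)*(q + 2)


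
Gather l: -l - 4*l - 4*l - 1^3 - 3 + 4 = -9*l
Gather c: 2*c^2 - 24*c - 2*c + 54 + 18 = 2*c^2 - 26*c + 72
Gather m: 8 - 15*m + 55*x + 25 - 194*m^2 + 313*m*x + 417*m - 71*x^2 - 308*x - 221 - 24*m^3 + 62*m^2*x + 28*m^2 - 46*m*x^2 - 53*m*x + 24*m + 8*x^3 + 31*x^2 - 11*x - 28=-24*m^3 + m^2*(62*x - 166) + m*(-46*x^2 + 260*x + 426) + 8*x^3 - 40*x^2 - 264*x - 216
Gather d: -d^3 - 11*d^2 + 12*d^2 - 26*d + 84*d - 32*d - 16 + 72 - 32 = -d^3 + d^2 + 26*d + 24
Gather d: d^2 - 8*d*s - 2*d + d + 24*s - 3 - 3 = d^2 + d*(-8*s - 1) + 24*s - 6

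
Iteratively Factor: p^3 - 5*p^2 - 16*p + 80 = (p - 5)*(p^2 - 16) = (p - 5)*(p + 4)*(p - 4)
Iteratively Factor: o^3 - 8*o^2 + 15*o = (o - 5)*(o^2 - 3*o) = o*(o - 5)*(o - 3)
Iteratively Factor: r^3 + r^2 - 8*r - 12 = (r + 2)*(r^2 - r - 6) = (r - 3)*(r + 2)*(r + 2)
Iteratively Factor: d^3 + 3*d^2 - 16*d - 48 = (d + 4)*(d^2 - d - 12) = (d - 4)*(d + 4)*(d + 3)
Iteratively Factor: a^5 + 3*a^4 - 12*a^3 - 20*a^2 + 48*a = (a + 3)*(a^4 - 12*a^2 + 16*a) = (a - 2)*(a + 3)*(a^3 + 2*a^2 - 8*a) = (a - 2)^2*(a + 3)*(a^2 + 4*a) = a*(a - 2)^2*(a + 3)*(a + 4)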